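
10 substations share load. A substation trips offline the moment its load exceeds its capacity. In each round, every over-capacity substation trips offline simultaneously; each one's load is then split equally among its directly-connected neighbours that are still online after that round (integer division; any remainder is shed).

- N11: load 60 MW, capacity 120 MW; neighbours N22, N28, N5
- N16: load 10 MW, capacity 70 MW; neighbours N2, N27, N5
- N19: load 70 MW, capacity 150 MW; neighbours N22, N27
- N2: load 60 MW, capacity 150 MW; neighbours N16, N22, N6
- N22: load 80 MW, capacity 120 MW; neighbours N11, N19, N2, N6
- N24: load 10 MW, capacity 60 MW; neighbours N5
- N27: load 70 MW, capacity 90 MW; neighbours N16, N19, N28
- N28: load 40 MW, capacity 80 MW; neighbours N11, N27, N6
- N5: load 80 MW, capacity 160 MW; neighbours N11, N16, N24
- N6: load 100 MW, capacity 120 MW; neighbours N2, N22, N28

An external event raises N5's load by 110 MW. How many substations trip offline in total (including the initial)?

10

Round 1 — N5 at 190 > 160. N5 trips offline.
  N5 sheds 190 MW to N11, N16, N24: 63 each (1 lost).
    N11: 60+63 = 123 > 120
    N16: 10+63 = 73 > 70
    N24: 10+63 = 73 > 60
Round 2 — N11, N16, N24 trip offline.
  N11 sheds 123 MW to N22, N28: 61 each (1 lost).
    N22: 80+61 = 141 > 120
    N28: 40+61 = 101 > 80
  N16 sheds 73 MW to N2, N27: 36 each (1 lost).
    N2: 60+36 = 96 ≤ 150
    N27: 70+36 = 106 > 90
  N24 sheds 73 MW: no online neighbours, lost.
Round 3 — N22, N27, N28 trip offline.
  N22 sheds 141 MW to N19, N2, N6: 47 each.
    N19: 70+47 = 117 ≤ 150
    N2: 96+47 = 143 ≤ 150
    N6: 100+47 = 147 > 120
  N27 sheds 106 MW to N19: 106 each.
    N19: 117+106 = 223 > 150
  N28 sheds 101 MW to N6: 101 each.
    N6: 147+101 = 248 > 120
Round 4 — N19, N6 trip offline.
  N19 sheds 223 MW: no online neighbours, lost.
  N6 sheds 248 MW to N2: 248 each.
    N2: 143+248 = 391 > 150
Round 5 — N2 trips offline.
  N2 sheds 391 MW: no online neighbours, lost.
No further trips.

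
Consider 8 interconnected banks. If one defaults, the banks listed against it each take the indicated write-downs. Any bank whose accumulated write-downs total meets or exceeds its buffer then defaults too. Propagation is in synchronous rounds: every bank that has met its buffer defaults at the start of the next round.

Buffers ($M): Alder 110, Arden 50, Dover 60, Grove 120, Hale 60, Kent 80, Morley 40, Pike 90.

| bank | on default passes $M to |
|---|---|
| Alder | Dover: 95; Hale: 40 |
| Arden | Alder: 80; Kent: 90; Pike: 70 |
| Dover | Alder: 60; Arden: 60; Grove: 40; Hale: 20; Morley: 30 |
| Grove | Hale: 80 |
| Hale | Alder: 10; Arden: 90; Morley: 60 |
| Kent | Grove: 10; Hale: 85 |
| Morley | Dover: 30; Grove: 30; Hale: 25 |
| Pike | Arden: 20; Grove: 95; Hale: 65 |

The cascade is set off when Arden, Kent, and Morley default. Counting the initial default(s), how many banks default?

Round 1 — Arden, Kent, Morley default (initial).
  Alder: +80 → 80 < 110
  Dover: +30 → 30 < 60
  Grove: +10+30 → 40 < 120
  Hale: +85+25 → 110 ≥ 60
  Pike: +70 → 70 < 90
Round 2 — Hale defaults.
  Alder: +10 → 90 < 110
No further defaults.

4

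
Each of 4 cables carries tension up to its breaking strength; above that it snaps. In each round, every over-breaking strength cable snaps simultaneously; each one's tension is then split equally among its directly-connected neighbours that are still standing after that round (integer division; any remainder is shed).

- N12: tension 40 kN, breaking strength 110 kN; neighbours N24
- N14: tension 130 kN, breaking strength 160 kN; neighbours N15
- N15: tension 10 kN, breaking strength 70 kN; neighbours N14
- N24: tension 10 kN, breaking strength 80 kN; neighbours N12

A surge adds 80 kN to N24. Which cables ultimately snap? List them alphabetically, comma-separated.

Round 1 — N24 at 90 > 80. N24 snaps.
  N24 sheds 90 kN to N12: 90 each.
    N12: 40+90 = 130 > 110
Round 2 — N12 snaps.
  N12 sheds 130 kN: no online neighbours, lost.
No further breaks.

N12, N24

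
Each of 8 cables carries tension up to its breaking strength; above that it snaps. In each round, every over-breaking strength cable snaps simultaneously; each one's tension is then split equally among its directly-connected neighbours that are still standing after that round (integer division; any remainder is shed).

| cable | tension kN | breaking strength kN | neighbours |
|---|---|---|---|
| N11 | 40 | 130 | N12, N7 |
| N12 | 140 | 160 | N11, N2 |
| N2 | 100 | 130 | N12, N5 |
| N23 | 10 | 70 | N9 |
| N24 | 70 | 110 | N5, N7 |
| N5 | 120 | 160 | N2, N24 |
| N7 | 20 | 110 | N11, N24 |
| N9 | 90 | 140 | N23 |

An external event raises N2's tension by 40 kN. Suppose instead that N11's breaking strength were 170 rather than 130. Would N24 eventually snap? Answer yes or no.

With N11's breaking strength at 170:
Round 1 — N2 at 140 > 130. N2 snaps.
  N2 sheds 140 kN to N12, N5: 70 each.
    N12: 140+70 = 210 > 160
    N5: 120+70 = 190 > 160
Round 2 — N12, N5 snap.
  N12 sheds 210 kN to N11: 210 each.
    N11: 40+210 = 250 > 170
  N5 sheds 190 kN to N24: 190 each.
    N24: 70+190 = 260 > 110
Round 3 — N11, N24 snap.
  N11 sheds 250 kN to N7: 250 each.
    N7: 20+250 = 270 > 110
  N24 sheds 260 kN to N7: 260 each.
    N7: 270+260 = 530 > 110
Round 4 — N7 snaps.
  N7 sheds 530 kN: no online neighbours, lost.
No further breaks.

yes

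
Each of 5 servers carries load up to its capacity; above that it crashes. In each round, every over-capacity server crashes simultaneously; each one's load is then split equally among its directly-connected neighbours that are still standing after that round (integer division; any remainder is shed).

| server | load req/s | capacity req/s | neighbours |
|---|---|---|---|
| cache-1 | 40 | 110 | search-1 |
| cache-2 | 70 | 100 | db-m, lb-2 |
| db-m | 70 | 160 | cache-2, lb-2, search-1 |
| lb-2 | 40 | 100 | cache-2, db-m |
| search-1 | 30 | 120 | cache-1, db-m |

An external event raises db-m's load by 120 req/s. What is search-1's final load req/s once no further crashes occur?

Round 1 — db-m at 190 > 160. db-m crashes.
  db-m sheds 190 req/s to cache-2, lb-2, search-1: 63 each (1 lost).
    cache-2: 70+63 = 133 > 100
    lb-2: 40+63 = 103 > 100
    search-1: 30+63 = 93 ≤ 120
Round 2 — cache-2, lb-2 crash.
  cache-2 sheds 133 req/s: no online neighbours, lost.
  lb-2 sheds 103 req/s: no online neighbours, lost.
No further crashes.

93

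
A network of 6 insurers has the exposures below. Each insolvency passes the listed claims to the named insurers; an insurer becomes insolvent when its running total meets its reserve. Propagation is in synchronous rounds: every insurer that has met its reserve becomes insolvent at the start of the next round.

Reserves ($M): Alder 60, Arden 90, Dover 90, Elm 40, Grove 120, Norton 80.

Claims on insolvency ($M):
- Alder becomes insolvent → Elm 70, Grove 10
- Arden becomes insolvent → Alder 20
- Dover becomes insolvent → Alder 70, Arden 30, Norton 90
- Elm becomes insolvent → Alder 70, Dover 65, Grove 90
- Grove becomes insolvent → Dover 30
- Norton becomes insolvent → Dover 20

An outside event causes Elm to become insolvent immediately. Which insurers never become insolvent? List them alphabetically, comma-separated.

Arden, Dover, Grove, Norton

Round 1 — Elm becomes insolvent (initial).
  Alder: +70 → 70 ≥ 60
  Dover: +65 → 65 < 90
  Grove: +90 → 90 < 120
Round 2 — Alder becomes insolvent.
  Grove: +10 → 100 < 120
No further insolvencies.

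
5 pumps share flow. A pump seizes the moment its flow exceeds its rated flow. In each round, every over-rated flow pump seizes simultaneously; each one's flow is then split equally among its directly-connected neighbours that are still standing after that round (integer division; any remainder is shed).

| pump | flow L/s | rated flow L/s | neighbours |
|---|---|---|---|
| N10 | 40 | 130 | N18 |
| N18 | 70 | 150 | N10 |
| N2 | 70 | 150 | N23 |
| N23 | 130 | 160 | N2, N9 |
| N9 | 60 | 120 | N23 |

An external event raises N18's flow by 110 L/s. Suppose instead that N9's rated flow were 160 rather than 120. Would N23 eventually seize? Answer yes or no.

With N9's rated flow at 160:
Round 1 — N18 at 180 > 150. N18 seizes.
  N18 sheds 180 L/s to N10: 180 each.
    N10: 40+180 = 220 > 130
Round 2 — N10 seizes.
  N10 sheds 220 L/s: no online neighbours, lost.
No further seizures.

no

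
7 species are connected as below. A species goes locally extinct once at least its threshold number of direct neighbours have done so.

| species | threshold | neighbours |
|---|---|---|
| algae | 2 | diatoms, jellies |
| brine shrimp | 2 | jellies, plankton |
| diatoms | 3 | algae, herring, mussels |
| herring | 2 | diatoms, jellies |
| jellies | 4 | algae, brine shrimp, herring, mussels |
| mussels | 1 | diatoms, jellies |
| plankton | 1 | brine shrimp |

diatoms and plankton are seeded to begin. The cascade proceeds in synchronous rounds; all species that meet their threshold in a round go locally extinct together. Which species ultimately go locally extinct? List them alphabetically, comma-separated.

diatoms, mussels, plankton

Round 1 — diatoms, plankton go locally extinct (initial).
Round 2 — checking thresholds:
  algae: 1 of 2 neighbours < 2, below threshold.
  brine shrimp: 1 of 2 neighbours < 2, below threshold.
  herring: 1 of 2 neighbours < 2, below threshold.
  mussels: 1 of 2 neighbours ≥ 1, goes locally extinct.
Round 3 — no new extinctions; cascade stops.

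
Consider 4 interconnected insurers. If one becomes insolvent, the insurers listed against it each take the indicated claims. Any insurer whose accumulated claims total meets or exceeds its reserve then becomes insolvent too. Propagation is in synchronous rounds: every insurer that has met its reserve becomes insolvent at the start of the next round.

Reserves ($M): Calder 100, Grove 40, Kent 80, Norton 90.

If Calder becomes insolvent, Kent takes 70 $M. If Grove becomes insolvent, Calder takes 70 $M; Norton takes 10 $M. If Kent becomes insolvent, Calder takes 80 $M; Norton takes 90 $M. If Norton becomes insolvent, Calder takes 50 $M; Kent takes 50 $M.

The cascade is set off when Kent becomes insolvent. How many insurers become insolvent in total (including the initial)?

Round 1 — Kent becomes insolvent (initial).
  Calder: +80 → 80 < 100
  Norton: +90 → 90 ≥ 90
Round 2 — Norton becomes insolvent.
  Calder: +50 → 130 ≥ 100
Round 3 — Calder becomes insolvent.
No further insolvencies.

3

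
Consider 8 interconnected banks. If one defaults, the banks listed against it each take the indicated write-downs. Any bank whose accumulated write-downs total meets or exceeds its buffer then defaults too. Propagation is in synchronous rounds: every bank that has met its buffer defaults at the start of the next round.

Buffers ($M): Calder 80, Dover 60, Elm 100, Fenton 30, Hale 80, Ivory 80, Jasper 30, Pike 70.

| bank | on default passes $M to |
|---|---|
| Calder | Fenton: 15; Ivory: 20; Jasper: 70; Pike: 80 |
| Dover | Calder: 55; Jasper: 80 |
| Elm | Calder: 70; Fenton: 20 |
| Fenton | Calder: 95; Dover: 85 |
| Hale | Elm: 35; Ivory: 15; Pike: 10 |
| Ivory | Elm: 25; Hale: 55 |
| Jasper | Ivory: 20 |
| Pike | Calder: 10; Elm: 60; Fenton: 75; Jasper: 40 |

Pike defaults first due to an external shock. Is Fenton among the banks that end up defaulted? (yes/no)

yes

Round 1 — Pike defaults (initial).
  Calder: +10 → 10 < 80
  Elm: +60 → 60 < 100
  Fenton: +75 → 75 ≥ 30
  Jasper: +40 → 40 ≥ 30
Round 2 — Fenton, Jasper default.
  Calder: +95 → 105 ≥ 80
  Dover: +85 → 85 ≥ 60
  Ivory: +20 → 20 < 80
Round 3 — Calder, Dover default.
  Ivory: +20 → 40 < 80
No further defaults.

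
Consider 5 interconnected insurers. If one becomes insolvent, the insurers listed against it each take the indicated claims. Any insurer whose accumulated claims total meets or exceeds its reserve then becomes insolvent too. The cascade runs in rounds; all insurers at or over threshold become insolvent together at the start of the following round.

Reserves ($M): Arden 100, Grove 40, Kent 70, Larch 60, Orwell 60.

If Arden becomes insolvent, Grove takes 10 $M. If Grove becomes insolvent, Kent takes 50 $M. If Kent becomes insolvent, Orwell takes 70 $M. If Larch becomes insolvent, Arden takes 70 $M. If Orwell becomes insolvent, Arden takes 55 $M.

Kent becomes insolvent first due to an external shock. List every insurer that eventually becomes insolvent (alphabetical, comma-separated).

Kent, Orwell

Round 1 — Kent becomes insolvent (initial).
  Orwell: +70 → 70 ≥ 60
Round 2 — Orwell becomes insolvent.
  Arden: +55 → 55 < 100
No further insolvencies.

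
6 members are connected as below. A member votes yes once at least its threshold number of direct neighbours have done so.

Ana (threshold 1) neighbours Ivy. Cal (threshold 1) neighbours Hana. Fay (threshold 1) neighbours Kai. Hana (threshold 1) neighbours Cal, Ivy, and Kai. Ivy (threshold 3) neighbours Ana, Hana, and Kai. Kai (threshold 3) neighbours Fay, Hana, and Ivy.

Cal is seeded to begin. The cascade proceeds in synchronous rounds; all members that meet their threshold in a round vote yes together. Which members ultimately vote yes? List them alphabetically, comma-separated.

Round 1 — Cal votes yes (initial).
Round 2 — checking thresholds:
  Hana: 1 of 3 neighbours ≥ 1, votes yes.
Round 3 — no new yes votes; cascade stops.

Cal, Hana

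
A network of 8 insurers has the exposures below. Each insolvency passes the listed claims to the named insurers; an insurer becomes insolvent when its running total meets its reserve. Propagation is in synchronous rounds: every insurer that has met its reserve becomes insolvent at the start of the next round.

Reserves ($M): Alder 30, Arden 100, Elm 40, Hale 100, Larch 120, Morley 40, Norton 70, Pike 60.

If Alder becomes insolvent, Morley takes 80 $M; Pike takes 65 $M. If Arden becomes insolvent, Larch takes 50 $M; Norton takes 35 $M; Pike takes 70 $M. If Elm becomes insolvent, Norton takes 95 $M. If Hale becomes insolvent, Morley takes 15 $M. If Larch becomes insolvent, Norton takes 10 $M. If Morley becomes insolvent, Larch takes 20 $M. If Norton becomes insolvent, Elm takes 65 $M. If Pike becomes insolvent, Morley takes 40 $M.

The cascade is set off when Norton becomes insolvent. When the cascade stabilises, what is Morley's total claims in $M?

Round 1 — Norton becomes insolvent (initial).
  Elm: +65 → 65 ≥ 40
Round 2 — Elm becomes insolvent.
No further insolvencies.

0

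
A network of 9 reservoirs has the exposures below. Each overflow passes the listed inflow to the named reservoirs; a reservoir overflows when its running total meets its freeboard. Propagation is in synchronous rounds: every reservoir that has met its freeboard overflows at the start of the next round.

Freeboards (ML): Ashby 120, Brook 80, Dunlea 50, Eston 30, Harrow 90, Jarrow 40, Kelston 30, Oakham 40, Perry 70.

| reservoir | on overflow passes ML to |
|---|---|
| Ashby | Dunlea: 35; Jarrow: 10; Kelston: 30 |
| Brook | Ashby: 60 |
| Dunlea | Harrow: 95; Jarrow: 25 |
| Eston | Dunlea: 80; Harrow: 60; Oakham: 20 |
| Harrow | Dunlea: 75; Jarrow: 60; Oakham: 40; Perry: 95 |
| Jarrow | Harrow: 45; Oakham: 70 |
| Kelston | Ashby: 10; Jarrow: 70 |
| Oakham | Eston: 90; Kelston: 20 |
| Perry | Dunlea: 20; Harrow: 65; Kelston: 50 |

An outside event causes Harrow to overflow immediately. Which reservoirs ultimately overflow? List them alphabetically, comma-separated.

Dunlea, Eston, Harrow, Jarrow, Kelston, Oakham, Perry

Round 1 — Harrow overflows (initial).
  Dunlea: +75 → 75 ≥ 50
  Jarrow: +60 → 60 ≥ 40
  Oakham: +40 → 40 ≥ 40
  Perry: +95 → 95 ≥ 70
Round 2 — Dunlea, Jarrow, Oakham, Perry overflow.
  Eston: +90 → 90 ≥ 30
  Kelston: +20+50 → 70 ≥ 30
Round 3 — Eston, Kelston overflow.
  Ashby: +10 → 10 < 120
No further overflows.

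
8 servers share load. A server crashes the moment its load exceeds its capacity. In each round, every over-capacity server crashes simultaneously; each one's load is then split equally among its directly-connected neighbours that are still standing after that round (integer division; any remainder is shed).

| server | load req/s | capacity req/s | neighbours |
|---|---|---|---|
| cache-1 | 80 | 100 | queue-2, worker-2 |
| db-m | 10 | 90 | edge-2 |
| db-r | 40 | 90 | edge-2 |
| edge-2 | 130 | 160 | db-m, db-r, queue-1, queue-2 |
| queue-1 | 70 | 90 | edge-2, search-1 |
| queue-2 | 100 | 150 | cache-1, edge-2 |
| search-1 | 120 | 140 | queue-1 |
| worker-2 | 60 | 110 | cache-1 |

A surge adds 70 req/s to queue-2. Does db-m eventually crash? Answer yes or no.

Round 1 — queue-2 at 170 > 150. queue-2 crashes.
  queue-2 sheds 170 req/s to cache-1, edge-2: 85 each.
    cache-1: 80+85 = 165 > 100
    edge-2: 130+85 = 215 > 160
Round 2 — cache-1, edge-2 crash.
  cache-1 sheds 165 req/s to worker-2: 165 each.
    worker-2: 60+165 = 225 > 110
  edge-2 sheds 215 req/s to db-m, db-r, queue-1: 71 each (2 lost).
    db-m: 10+71 = 81 ≤ 90
    db-r: 40+71 = 111 > 90
    queue-1: 70+71 = 141 > 90
Round 3 — db-r, queue-1, worker-2 crash.
  db-r sheds 111 req/s: no online neighbours, lost.
  queue-1 sheds 141 req/s to search-1: 141 each.
    search-1: 120+141 = 261 > 140
  worker-2 sheds 225 req/s: no online neighbours, lost.
Round 4 — search-1 crashes.
  search-1 sheds 261 req/s: no online neighbours, lost.
No further crashes.

no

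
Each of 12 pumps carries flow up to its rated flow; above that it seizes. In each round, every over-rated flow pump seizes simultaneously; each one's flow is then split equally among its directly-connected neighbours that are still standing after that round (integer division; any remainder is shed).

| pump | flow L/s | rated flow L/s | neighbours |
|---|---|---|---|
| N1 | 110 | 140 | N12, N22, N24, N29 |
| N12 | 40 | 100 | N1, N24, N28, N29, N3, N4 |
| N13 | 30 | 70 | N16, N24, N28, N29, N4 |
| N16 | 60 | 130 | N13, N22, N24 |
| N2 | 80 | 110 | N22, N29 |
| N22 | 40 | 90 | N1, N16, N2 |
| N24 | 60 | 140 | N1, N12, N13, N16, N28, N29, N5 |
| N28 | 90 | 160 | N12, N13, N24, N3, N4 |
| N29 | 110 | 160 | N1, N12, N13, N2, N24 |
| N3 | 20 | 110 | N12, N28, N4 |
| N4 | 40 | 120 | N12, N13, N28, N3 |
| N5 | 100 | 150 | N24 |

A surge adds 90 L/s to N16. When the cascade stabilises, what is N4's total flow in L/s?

Round 1 — N16 at 150 > 130. N16 seizes.
  N16 sheds 150 L/s to N13, N22, N24: 50 each.
    N13: 30+50 = 80 > 70
    N22: 40+50 = 90 ≤ 90
    N24: 60+50 = 110 ≤ 140
Round 2 — N13 seizes.
  N13 sheds 80 L/s to N24, N28, N29, N4: 20 each.
    N24: 110+20 = 130 ≤ 140
    N28: 90+20 = 110 ≤ 160
    N29: 110+20 = 130 ≤ 160
    N4: 40+20 = 60 ≤ 120
No further seizures.

60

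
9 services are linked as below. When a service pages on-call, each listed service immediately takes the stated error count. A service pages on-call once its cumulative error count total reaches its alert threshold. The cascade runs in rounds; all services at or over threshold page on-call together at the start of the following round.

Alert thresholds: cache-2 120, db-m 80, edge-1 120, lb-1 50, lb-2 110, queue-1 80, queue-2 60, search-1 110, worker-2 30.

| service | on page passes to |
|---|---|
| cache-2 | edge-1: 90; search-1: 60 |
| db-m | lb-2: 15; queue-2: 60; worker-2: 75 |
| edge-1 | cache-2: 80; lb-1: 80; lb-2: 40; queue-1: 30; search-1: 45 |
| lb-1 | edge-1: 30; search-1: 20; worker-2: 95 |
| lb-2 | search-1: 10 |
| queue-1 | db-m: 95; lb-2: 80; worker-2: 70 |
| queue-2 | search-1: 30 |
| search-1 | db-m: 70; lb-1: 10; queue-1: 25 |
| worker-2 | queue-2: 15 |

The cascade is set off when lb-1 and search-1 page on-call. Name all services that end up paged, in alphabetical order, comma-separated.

Round 1 — lb-1, search-1 page on-call (initial).
  db-m: +70 → 70 < 80
  edge-1: +30 → 30 < 120
  queue-1: +25 → 25 < 80
  worker-2: +95 → 95 ≥ 30
Round 2 — worker-2 pages on-call.
  queue-2: +15 → 15 < 60
No further pages.

lb-1, search-1, worker-2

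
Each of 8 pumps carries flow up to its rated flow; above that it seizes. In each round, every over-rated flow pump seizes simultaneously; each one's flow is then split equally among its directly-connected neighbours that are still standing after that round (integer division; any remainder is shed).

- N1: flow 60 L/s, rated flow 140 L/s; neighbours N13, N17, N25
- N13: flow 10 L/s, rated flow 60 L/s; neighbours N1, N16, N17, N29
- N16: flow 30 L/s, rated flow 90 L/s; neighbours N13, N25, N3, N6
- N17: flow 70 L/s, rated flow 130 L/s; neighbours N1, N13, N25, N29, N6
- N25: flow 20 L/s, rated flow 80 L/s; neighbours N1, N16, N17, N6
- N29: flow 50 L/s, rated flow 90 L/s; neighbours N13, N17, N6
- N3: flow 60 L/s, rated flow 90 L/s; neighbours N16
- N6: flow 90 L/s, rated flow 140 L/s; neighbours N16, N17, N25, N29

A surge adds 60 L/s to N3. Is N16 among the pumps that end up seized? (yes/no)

yes

Round 1 — N3 at 120 > 90. N3 seizes.
  N3 sheds 120 L/s to N16: 120 each.
    N16: 30+120 = 150 > 90
Round 2 — N16 seizes.
  N16 sheds 150 L/s to N13, N25, N6: 50 each.
    N13: 10+50 = 60 ≤ 60
    N25: 20+50 = 70 ≤ 80
    N6: 90+50 = 140 ≤ 140
No further seizures.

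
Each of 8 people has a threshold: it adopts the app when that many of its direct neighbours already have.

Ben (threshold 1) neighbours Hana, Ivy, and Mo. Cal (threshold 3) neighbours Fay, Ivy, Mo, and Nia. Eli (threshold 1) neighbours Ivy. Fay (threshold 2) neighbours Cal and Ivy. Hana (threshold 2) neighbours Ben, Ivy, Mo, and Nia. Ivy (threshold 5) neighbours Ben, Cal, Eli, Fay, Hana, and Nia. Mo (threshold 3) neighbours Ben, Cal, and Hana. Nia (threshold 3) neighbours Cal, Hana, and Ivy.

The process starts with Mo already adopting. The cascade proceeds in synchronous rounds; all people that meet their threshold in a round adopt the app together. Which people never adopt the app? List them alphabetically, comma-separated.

Cal, Eli, Fay, Ivy, Nia

Round 1 — Mo adopts the app (initial).
Round 2 — checking thresholds:
  Ben: 1 of 3 neighbours ≥ 1, adopts the app.
  Cal: 1 of 4 neighbours < 3, holds.
  Hana: 1 of 4 neighbours < 2, holds.
Round 3 — checking thresholds:
  Cal: 1 of 4 neighbours < 3, holds.
  Hana: 2 of 4 neighbours ≥ 2, adopts the app.
  Ivy: 1 of 6 neighbours < 5, holds.
Round 4 — no new adoptions; cascade stops.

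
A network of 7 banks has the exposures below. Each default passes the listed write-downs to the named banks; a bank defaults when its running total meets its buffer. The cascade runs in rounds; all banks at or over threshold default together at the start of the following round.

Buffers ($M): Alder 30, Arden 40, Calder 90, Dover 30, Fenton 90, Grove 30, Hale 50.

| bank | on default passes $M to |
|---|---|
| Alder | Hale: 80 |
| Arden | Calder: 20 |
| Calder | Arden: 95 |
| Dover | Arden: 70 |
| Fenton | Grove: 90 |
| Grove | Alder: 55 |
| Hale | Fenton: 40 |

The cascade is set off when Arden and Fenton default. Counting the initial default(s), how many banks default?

Round 1 — Arden, Fenton default (initial).
  Calder: +20 → 20 < 90
  Grove: +90 → 90 ≥ 30
Round 2 — Grove defaults.
  Alder: +55 → 55 ≥ 30
Round 3 — Alder defaults.
  Hale: +80 → 80 ≥ 50
Round 4 — Hale defaults.
No further defaults.

5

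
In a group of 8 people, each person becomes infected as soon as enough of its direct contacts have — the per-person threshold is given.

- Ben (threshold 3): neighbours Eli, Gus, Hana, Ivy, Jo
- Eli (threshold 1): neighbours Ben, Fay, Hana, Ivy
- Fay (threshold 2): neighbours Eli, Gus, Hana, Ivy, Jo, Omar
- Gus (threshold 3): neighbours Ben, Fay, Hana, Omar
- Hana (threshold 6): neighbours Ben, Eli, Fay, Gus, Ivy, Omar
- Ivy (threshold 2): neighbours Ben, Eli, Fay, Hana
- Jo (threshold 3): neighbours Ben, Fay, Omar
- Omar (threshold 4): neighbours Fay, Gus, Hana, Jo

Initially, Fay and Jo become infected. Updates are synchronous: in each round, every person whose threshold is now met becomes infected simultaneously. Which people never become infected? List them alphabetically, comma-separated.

Round 1 — Fay, Jo become infected (initial).
Round 2 — checking thresholds:
  Ben: 1 of 5 neighbours < 3, holds.
  Eli: 1 of 4 neighbours ≥ 1, becomes infected.
  Gus: 1 of 4 neighbours < 3, holds.
  Hana: 1 of 6 neighbours < 6, holds.
  Ivy: 1 of 4 neighbours < 2, holds.
  Omar: 2 of 4 neighbours < 4, holds.
Round 3 — checking thresholds:
  Ben: 2 of 5 neighbours < 3, holds.
  Gus: 1 of 4 neighbours < 3, holds.
  Hana: 2 of 6 neighbours < 6, holds.
  Ivy: 2 of 4 neighbours ≥ 2, becomes infected.
  Omar: 2 of 4 neighbours < 4, holds.
Round 4 — checking thresholds:
  Ben: 3 of 5 neighbours ≥ 3, becomes infected.
  Gus: 1 of 4 neighbours < 3, holds.
  Hana: 3 of 6 neighbours < 6, holds.
  Omar: 2 of 4 neighbours < 4, holds.
Round 5 — no new infections; cascade stops.

Gus, Hana, Omar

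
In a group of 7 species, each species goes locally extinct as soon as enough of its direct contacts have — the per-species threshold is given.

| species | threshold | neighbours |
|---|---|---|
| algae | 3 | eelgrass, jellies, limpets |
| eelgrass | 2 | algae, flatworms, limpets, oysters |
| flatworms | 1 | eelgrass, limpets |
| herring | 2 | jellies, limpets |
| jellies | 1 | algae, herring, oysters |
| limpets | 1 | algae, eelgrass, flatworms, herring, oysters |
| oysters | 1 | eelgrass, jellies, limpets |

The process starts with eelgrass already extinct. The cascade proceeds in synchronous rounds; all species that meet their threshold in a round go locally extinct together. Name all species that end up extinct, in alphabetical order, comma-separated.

algae, eelgrass, flatworms, herring, jellies, limpets, oysters

Round 1 — eelgrass goes locally extinct (initial).
Round 2 — checking thresholds:
  algae: 1 of 3 neighbours < 3, not yet.
  flatworms: 1 of 2 neighbours ≥ 1, goes locally extinct.
  limpets: 1 of 5 neighbours ≥ 1, goes locally extinct.
  oysters: 1 of 3 neighbours ≥ 1, goes locally extinct.
Round 3 — checking thresholds:
  algae: 2 of 3 neighbours < 3, not yet.
  herring: 1 of 2 neighbours < 2, not yet.
  jellies: 1 of 3 neighbours ≥ 1, goes locally extinct.
Round 4 — checking thresholds:
  algae: 3 of 3 neighbours ≥ 3, goes locally extinct.
  herring: 2 of 2 neighbours ≥ 2, goes locally extinct.
Round 5 — no new extinctions; cascade stops.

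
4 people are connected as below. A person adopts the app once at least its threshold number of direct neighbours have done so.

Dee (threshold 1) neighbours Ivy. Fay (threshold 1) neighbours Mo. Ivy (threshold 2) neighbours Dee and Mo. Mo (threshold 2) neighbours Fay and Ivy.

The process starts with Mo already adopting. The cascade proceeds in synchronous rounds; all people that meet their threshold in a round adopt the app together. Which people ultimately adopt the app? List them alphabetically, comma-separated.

Round 1 — Mo adopts the app (initial).
Round 2 — checking thresholds:
  Fay: 1 of 1 neighbours ≥ 1, adopts the app.
  Ivy: 1 of 2 neighbours < 2, holds.
Round 3 — no new adoptions; cascade stops.

Fay, Mo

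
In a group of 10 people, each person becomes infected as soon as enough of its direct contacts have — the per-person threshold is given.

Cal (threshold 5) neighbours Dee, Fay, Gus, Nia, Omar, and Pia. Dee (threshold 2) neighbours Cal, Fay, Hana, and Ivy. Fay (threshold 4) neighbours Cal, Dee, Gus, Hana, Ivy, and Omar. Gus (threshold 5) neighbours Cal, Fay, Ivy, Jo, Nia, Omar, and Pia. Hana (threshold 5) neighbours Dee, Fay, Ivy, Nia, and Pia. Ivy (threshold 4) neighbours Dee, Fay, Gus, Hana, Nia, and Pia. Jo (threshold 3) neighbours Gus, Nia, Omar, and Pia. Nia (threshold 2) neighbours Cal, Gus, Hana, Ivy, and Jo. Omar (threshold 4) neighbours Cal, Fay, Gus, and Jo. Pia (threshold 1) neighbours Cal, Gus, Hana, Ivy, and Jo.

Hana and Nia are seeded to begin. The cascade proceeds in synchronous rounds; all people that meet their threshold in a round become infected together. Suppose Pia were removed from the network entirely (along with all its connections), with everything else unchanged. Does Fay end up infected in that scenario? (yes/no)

With Pia removed:
Round 1 — Hana, Nia become infected (initial).
Round 2 — no new infections; cascade stops.

no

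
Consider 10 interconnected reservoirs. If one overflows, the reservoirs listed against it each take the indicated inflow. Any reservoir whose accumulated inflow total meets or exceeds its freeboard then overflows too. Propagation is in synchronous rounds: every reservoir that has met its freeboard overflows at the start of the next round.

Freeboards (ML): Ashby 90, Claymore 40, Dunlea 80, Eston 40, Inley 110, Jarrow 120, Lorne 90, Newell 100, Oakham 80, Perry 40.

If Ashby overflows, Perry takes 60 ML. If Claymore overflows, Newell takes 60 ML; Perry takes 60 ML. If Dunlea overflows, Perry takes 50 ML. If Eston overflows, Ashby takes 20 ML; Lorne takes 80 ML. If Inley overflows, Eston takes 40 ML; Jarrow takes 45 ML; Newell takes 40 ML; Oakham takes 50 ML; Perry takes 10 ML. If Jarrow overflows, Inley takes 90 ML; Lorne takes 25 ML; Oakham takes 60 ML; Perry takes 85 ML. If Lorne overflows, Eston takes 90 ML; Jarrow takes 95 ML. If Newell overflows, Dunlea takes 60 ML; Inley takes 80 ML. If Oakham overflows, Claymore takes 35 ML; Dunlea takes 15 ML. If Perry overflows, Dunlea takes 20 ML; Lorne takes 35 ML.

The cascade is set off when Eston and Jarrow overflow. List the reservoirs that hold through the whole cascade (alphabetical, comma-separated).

Ashby, Claymore, Dunlea, Inley, Newell, Oakham

Round 1 — Eston, Jarrow overflow (initial).
  Ashby: +20 → 20 < 90
  Inley: +90 → 90 < 110
  Lorne: +80+25 → 105 ≥ 90
  Oakham: +60 → 60 < 80
  Perry: +85 → 85 ≥ 40
Round 2 — Lorne, Perry overflow.
  Dunlea: +20 → 20 < 80
No further overflows.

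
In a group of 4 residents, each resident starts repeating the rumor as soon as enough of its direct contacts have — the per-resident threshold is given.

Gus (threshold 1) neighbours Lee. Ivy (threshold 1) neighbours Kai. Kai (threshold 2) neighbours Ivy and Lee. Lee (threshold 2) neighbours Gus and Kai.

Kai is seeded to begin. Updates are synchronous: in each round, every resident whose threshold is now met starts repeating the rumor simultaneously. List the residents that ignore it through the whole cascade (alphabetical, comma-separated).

Round 1 — Kai starts repeating the rumor (initial).
Round 2 — checking thresholds:
  Ivy: 1 of 1 neighbours ≥ 1, starts repeating the rumor.
  Lee: 1 of 2 neighbours < 2, holds.
Round 3 — no new spreads; cascade stops.

Gus, Lee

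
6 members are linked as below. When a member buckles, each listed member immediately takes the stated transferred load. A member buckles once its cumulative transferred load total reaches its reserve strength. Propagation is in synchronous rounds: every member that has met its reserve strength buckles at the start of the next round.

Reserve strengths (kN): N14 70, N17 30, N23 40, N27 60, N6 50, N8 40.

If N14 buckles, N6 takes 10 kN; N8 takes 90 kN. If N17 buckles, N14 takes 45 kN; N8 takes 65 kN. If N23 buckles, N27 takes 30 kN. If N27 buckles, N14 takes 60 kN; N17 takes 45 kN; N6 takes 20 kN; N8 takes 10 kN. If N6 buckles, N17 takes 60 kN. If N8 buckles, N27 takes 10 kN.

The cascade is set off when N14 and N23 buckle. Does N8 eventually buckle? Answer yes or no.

yes

Round 1 — N14, N23 buckle (initial).
  N27: +30 → 30 < 60
  N6: +10 → 10 < 50
  N8: +90 → 90 ≥ 40
Round 2 — N8 buckles.
  N27: +10 → 40 < 60
No further bucklings.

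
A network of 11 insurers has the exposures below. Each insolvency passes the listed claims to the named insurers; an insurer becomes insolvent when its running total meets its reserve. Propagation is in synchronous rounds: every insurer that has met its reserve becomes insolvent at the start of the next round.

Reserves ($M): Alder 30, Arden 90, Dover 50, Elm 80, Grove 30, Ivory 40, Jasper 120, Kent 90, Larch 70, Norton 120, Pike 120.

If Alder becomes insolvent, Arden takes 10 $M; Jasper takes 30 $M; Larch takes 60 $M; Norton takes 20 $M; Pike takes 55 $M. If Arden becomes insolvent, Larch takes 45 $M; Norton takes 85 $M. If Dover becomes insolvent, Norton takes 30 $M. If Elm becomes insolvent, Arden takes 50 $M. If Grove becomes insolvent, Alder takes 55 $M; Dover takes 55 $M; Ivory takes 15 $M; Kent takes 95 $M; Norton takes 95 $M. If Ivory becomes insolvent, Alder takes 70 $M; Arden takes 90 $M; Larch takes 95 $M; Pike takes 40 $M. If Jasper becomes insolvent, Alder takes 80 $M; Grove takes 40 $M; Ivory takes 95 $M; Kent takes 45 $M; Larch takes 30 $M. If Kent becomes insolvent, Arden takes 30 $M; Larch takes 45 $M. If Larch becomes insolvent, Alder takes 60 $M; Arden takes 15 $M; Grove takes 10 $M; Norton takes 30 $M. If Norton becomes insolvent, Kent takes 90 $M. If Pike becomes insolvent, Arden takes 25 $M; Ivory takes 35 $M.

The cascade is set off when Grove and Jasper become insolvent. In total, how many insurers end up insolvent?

9

Round 1 — Grove, Jasper become insolvent (initial).
  Alder: +55+80 → 135 ≥ 30
  Dover: +55 → 55 ≥ 50
  Ivory: +15+95 → 110 ≥ 40
  Kent: +95+45 → 140 ≥ 90
  Larch: +30 → 30 < 70
  Norton: +95 → 95 < 120
Round 2 — Alder, Dover, Ivory, Kent become insolvent.
  Arden: +10+90+30 → 130 ≥ 90
  Larch: +60+95+45 → 230 ≥ 70
  Norton: +20+30 → 145 ≥ 120
  Pike: +55+40 → 95 < 120
Round 3 — Arden, Larch, Norton become insolvent.
No further insolvencies.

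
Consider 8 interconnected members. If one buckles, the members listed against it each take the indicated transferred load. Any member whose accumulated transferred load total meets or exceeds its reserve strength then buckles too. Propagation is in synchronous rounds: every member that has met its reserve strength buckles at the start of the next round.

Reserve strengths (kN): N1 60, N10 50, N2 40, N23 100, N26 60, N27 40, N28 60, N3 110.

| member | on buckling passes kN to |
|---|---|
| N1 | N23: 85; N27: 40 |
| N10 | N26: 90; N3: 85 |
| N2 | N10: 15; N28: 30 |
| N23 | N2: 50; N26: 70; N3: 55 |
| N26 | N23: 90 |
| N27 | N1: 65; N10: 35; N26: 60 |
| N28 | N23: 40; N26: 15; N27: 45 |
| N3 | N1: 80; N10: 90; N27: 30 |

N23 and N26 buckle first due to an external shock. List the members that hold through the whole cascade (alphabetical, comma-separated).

N1, N10, N27, N28, N3

Round 1 — N23, N26 buckle (initial).
  N2: +50 → 50 ≥ 40
  N3: +55 → 55 < 110
Round 2 — N2 buckles.
  N10: +15 → 15 < 50
  N28: +30 → 30 < 60
No further bucklings.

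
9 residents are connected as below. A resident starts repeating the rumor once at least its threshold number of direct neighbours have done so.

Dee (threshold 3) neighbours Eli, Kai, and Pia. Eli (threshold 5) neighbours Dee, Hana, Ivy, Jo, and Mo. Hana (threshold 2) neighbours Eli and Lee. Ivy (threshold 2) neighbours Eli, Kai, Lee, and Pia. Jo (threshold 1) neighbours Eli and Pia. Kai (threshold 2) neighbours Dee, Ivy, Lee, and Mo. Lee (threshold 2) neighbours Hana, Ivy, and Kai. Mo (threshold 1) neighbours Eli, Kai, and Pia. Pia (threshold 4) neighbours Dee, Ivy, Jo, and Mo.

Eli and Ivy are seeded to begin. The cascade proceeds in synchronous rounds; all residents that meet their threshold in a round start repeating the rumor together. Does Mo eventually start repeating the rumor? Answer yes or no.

yes

Round 1 — Eli, Ivy start repeating the rumor (initial).
Round 2 — checking thresholds:
  Dee: 1 of 3 neighbours < 3, below threshold.
  Hana: 1 of 2 neighbours < 2, below threshold.
  Jo: 1 of 2 neighbours ≥ 1, starts repeating the rumor.
  Kai: 1 of 4 neighbours < 2, below threshold.
  Lee: 1 of 3 neighbours < 2, below threshold.
  Mo: 1 of 3 neighbours ≥ 1, starts repeating the rumor.
  Pia: 1 of 4 neighbours < 4, below threshold.
Round 3 — checking thresholds:
  Dee: 1 of 3 neighbours < 3, below threshold.
  Hana: 1 of 2 neighbours < 2, below threshold.
  Kai: 2 of 4 neighbours ≥ 2, starts repeating the rumor.
  Lee: 1 of 3 neighbours < 2, below threshold.
  Pia: 3 of 4 neighbours < 4, below threshold.
Round 4 — checking thresholds:
  Dee: 2 of 3 neighbours < 3, below threshold.
  Hana: 1 of 2 neighbours < 2, below threshold.
  Lee: 2 of 3 neighbours ≥ 2, starts repeating the rumor.
  Pia: 3 of 4 neighbours < 4, below threshold.
Round 5 — checking thresholds:
  Dee: 2 of 3 neighbours < 3, below threshold.
  Hana: 2 of 2 neighbours ≥ 2, starts repeating the rumor.
  Pia: 3 of 4 neighbours < 4, below threshold.
Round 6 — no new spreads; cascade stops.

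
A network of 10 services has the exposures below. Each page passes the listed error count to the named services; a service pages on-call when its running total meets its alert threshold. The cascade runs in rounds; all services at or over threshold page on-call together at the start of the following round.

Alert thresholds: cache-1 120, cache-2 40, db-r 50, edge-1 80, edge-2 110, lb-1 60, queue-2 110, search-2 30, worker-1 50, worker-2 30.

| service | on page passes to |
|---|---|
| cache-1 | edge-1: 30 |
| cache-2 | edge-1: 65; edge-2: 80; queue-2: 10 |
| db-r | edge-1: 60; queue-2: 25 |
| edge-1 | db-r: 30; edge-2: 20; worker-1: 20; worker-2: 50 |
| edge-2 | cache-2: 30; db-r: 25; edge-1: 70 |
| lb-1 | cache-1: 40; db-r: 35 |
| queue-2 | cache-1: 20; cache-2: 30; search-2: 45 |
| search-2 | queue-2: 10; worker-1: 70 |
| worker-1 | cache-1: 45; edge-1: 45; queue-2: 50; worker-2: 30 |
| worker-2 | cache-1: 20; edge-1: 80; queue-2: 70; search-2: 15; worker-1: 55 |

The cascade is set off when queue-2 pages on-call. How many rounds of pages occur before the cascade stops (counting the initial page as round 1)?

Round 1 — queue-2 pages on-call (initial).
  cache-1: +20 → 20 < 120
  cache-2: +30 → 30 < 40
  search-2: +45 → 45 ≥ 30
Round 2 — search-2 pages on-call.
  worker-1: +70 → 70 ≥ 50
Round 3 — worker-1 pages on-call.
  cache-1: +45 → 65 < 120
  edge-1: +45 → 45 < 80
  worker-2: +30 → 30 ≥ 30
Round 4 — worker-2 pages on-call.
  cache-1: +20 → 85 < 120
  edge-1: +80 → 125 ≥ 80
Round 5 — edge-1 pages on-call.
  db-r: +30 → 30 < 50
  edge-2: +20 → 20 < 110
No further pages.

5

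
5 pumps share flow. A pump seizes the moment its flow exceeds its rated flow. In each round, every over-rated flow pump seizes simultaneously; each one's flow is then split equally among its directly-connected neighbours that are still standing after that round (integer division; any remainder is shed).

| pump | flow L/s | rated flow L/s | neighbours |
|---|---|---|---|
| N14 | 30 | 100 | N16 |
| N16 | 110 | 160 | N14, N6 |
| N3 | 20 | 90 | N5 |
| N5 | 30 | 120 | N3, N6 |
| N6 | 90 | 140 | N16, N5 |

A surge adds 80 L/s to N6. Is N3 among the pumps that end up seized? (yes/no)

no

Round 1 — N6 at 170 > 140. N6 seizes.
  N6 sheds 170 L/s to N16, N5: 85 each.
    N16: 110+85 = 195 > 160
    N5: 30+85 = 115 ≤ 120
Round 2 — N16 seizes.
  N16 sheds 195 L/s to N14: 195 each.
    N14: 30+195 = 225 > 100
Round 3 — N14 seizes.
  N14 sheds 225 L/s: no online neighbours, lost.
No further seizures.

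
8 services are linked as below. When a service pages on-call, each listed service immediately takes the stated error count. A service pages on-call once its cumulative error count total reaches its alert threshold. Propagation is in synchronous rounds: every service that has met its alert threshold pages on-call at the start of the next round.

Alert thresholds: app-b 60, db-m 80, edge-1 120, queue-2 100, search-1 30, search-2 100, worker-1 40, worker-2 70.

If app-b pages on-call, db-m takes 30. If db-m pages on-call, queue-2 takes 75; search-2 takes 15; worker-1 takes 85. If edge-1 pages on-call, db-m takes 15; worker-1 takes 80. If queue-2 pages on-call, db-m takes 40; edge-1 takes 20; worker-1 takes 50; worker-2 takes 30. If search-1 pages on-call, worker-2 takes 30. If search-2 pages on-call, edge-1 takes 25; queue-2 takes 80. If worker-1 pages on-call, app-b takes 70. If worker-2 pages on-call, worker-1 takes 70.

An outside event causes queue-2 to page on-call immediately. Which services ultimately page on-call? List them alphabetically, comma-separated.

app-b, queue-2, worker-1

Round 1 — queue-2 pages on-call (initial).
  db-m: +40 → 40 < 80
  edge-1: +20 → 20 < 120
  worker-1: +50 → 50 ≥ 40
  worker-2: +30 → 30 < 70
Round 2 — worker-1 pages on-call.
  app-b: +70 → 70 ≥ 60
Round 3 — app-b pages on-call.
  db-m: +30 → 70 < 80
No further pages.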